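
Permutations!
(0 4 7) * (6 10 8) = (0 4 7)(6 10 8) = [4, 1, 2, 3, 7, 5, 10, 0, 6, 9, 8]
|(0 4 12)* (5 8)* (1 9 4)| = |(0 1 9 4 12)(5 8)| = 10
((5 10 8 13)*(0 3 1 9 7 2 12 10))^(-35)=(0 13 10 2 9 3 5 8 12 7 1)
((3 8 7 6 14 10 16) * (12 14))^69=((3 8 7 6 12 14 10 16))^69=(3 14 7 16 12 8 10 6)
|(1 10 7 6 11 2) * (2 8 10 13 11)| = |(1 13 11 8 10 7 6 2)| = 8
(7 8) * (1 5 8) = (1 5 8 7) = [0, 5, 2, 3, 4, 8, 6, 1, 7]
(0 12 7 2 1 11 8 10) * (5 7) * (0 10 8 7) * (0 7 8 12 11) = (0 11 8 12 5 7 2 1) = [11, 0, 1, 3, 4, 7, 6, 2, 12, 9, 10, 8, 5]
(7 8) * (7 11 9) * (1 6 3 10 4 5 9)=(1 6 3 10 4 5 9 7 8 11)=[0, 6, 2, 10, 5, 9, 3, 8, 11, 7, 4, 1]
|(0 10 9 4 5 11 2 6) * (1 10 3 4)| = 21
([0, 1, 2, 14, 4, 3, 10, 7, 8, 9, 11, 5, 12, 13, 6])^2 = (3 6 11)(5 14 10)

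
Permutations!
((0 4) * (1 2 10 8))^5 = (0 4)(1 2 10 8)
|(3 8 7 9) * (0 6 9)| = |(0 6 9 3 8 7)| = 6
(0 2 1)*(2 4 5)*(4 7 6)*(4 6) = (0 7 4 5 2 1) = [7, 0, 1, 3, 5, 2, 6, 4]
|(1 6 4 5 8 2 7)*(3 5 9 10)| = 10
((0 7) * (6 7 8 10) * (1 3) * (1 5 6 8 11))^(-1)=(0 7 6 5 3 1 11)(8 10)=((0 11 1 3 5 6 7)(8 10))^(-1)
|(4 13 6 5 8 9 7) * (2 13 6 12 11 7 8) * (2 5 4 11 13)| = |(4 6)(7 11)(8 9)(12 13)| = 2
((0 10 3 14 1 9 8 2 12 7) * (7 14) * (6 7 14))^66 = ((0 10 3 14 1 9 8 2 12 6 7))^66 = (14)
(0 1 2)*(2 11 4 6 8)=(0 1 11 4 6 8 2)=[1, 11, 0, 3, 6, 5, 8, 7, 2, 9, 10, 4]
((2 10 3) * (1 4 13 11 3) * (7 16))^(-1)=((1 4 13 11 3 2 10)(7 16))^(-1)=(1 10 2 3 11 13 4)(7 16)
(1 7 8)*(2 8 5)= (1 7 5 2 8)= [0, 7, 8, 3, 4, 2, 6, 5, 1]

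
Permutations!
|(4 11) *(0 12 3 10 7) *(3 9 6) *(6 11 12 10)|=12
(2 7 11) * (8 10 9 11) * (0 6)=[6, 1, 7, 3, 4, 5, 0, 8, 10, 11, 9, 2]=(0 6)(2 7 8 10 9 11)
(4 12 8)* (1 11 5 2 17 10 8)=(1 11 5 2 17 10 8 4 12)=[0, 11, 17, 3, 12, 2, 6, 7, 4, 9, 8, 5, 1, 13, 14, 15, 16, 10]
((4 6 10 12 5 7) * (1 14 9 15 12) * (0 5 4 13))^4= ((0 5 7 13)(1 14 9 15 12 4 6 10))^4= (1 12)(4 14)(6 9)(10 15)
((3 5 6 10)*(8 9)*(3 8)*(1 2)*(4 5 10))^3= (1 2)(3 9 8 10)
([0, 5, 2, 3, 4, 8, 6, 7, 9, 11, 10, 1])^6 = [0, 5, 2, 3, 4, 8, 6, 7, 9, 11, 10, 1]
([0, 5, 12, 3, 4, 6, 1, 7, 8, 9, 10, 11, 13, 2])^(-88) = (1 6 5)(2 13 12)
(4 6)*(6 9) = (4 9 6) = [0, 1, 2, 3, 9, 5, 4, 7, 8, 6]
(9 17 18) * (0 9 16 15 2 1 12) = (0 9 17 18 16 15 2 1 12) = [9, 12, 1, 3, 4, 5, 6, 7, 8, 17, 10, 11, 0, 13, 14, 2, 15, 18, 16]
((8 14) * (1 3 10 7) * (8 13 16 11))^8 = ((1 3 10 7)(8 14 13 16 11))^8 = (8 16 14 11 13)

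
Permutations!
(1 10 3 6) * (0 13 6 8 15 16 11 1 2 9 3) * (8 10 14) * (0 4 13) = (1 14 8 15 16 11)(2 9 3 10 4 13 6) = [0, 14, 9, 10, 13, 5, 2, 7, 15, 3, 4, 1, 12, 6, 8, 16, 11]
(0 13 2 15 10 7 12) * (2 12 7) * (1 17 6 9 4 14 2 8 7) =(0 13 12)(1 17 6 9 4 14 2 15 10 8 7) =[13, 17, 15, 3, 14, 5, 9, 1, 7, 4, 8, 11, 0, 12, 2, 10, 16, 6]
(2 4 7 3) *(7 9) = [0, 1, 4, 2, 9, 5, 6, 3, 8, 7] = (2 4 9 7 3)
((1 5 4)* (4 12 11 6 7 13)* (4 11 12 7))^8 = (1 5 7 13 11 6 4)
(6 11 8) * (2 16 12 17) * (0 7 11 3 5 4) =(0 7 11 8 6 3 5 4)(2 16 12 17) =[7, 1, 16, 5, 0, 4, 3, 11, 6, 9, 10, 8, 17, 13, 14, 15, 12, 2]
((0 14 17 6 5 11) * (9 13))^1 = ((0 14 17 6 5 11)(9 13))^1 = (0 14 17 6 5 11)(9 13)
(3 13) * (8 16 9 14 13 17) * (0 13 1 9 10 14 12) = (0 13 3 17 8 16 10 14 1 9 12) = [13, 9, 2, 17, 4, 5, 6, 7, 16, 12, 14, 11, 0, 3, 1, 15, 10, 8]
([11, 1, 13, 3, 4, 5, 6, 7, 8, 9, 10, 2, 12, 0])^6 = (0 2)(11 13)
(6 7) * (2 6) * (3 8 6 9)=(2 9 3 8 6 7)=[0, 1, 9, 8, 4, 5, 7, 2, 6, 3]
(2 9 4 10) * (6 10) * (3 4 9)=(2 3 4 6 10)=[0, 1, 3, 4, 6, 5, 10, 7, 8, 9, 2]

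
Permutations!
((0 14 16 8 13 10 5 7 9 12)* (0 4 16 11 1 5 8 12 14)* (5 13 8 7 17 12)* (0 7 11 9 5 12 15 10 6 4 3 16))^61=((0 7 5 17 15 10 11 1 13 6 4)(3 16 12)(9 14))^61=(0 11 7 1 5 13 17 6 15 4 10)(3 16 12)(9 14)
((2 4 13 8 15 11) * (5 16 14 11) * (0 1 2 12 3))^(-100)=(0 13 16 3 4 5 12 2 15 11 1 8 14)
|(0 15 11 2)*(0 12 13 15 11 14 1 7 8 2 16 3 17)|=|(0 11 16 3 17)(1 7 8 2 12 13 15 14)|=40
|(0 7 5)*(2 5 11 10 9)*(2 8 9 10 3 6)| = |(0 7 11 3 6 2 5)(8 9)| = 14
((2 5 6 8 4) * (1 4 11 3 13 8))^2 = (1 2 6 4 5)(3 8)(11 13)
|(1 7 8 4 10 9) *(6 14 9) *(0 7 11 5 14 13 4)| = 60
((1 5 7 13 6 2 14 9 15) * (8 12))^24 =((1 5 7 13 6 2 14 9 15)(8 12))^24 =(1 14 13)(2 7 15)(5 9 6)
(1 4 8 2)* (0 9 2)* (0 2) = (0 9)(1 4 8 2) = [9, 4, 1, 3, 8, 5, 6, 7, 2, 0]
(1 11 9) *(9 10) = (1 11 10 9) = [0, 11, 2, 3, 4, 5, 6, 7, 8, 1, 9, 10]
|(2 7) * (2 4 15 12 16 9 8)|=8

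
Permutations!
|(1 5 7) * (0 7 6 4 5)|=3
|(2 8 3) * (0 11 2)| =5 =|(0 11 2 8 3)|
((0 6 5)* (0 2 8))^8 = ((0 6 5 2 8))^8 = (0 2 6 8 5)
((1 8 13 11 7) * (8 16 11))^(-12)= ((1 16 11 7)(8 13))^(-12)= (16)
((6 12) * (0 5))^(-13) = (0 5)(6 12)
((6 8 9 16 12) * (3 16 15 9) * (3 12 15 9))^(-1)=((3 16 15)(6 8 12))^(-1)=(3 15 16)(6 12 8)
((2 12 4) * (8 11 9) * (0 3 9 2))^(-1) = (0 4 12 2 11 8 9 3)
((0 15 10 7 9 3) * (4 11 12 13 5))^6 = ((0 15 10 7 9 3)(4 11 12 13 5))^6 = (15)(4 11 12 13 5)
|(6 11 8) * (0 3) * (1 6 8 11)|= 2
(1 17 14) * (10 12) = [0, 17, 2, 3, 4, 5, 6, 7, 8, 9, 12, 11, 10, 13, 1, 15, 16, 14] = (1 17 14)(10 12)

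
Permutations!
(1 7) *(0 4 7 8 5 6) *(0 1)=(0 4 7)(1 8 5 6)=[4, 8, 2, 3, 7, 6, 1, 0, 5]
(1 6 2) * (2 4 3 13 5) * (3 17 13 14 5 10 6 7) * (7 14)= (1 14 5 2)(3 7)(4 17 13 10 6)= [0, 14, 1, 7, 17, 2, 4, 3, 8, 9, 6, 11, 12, 10, 5, 15, 16, 13]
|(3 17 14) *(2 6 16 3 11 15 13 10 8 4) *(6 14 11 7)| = |(2 14 7 6 16 3 17 11 15 13 10 8 4)| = 13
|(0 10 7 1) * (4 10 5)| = 6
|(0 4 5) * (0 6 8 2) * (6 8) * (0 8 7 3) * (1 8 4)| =8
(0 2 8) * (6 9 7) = (0 2 8)(6 9 7) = [2, 1, 8, 3, 4, 5, 9, 6, 0, 7]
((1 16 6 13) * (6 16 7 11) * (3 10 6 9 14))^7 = ((16)(1 7 11 9 14 3 10 6 13))^7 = (16)(1 6 3 9 7 13 10 14 11)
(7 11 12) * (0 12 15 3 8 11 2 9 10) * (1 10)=(0 12 7 2 9 1 10)(3 8 11 15)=[12, 10, 9, 8, 4, 5, 6, 2, 11, 1, 0, 15, 7, 13, 14, 3]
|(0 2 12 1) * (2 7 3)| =6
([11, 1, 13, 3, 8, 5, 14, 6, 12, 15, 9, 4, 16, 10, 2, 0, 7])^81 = [10, 1, 7, 3, 15, 5, 12, 8, 0, 2, 14, 9, 11, 6, 16, 13, 4]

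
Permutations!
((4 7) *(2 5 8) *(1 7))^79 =((1 7 4)(2 5 8))^79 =(1 7 4)(2 5 8)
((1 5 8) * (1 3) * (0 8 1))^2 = (0 3 8)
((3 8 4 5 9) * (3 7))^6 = (9)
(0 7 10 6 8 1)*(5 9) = (0 7 10 6 8 1)(5 9) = [7, 0, 2, 3, 4, 9, 8, 10, 1, 5, 6]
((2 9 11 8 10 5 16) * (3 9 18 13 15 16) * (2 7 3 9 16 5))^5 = (2 9 18 11 13 8 15 10 5)(3 7 16)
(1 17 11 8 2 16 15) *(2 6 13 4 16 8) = (1 17 11 2 8 6 13 4 16 15) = [0, 17, 8, 3, 16, 5, 13, 7, 6, 9, 10, 2, 12, 4, 14, 1, 15, 11]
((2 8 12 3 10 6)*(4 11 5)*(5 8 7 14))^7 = (2 12 5 6 8 14 10 11 7 3 4)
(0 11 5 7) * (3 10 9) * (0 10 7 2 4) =(0 11 5 2 4)(3 7 10 9) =[11, 1, 4, 7, 0, 2, 6, 10, 8, 3, 9, 5]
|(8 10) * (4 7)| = |(4 7)(8 10)| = 2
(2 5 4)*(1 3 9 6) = [0, 3, 5, 9, 2, 4, 1, 7, 8, 6] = (1 3 9 6)(2 5 4)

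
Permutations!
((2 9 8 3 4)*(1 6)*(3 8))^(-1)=(1 6)(2 4 3 9)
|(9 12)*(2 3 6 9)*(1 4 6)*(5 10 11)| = |(1 4 6 9 12 2 3)(5 10 11)| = 21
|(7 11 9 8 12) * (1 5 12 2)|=8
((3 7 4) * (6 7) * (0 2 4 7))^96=((7)(0 2 4 3 6))^96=(7)(0 2 4 3 6)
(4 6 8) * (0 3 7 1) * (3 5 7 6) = [5, 0, 2, 6, 3, 7, 8, 1, 4] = (0 5 7 1)(3 6 8 4)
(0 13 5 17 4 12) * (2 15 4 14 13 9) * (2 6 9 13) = (0 13 5 17 14 2 15 4 12)(6 9) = [13, 1, 15, 3, 12, 17, 9, 7, 8, 6, 10, 11, 0, 5, 2, 4, 16, 14]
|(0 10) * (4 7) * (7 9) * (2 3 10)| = 12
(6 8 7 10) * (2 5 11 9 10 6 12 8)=(2 5 11 9 10 12 8 7 6)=[0, 1, 5, 3, 4, 11, 2, 6, 7, 10, 12, 9, 8]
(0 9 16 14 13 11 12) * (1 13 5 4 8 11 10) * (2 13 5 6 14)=(0 9 16 2 13 10 1 5 4 8 11 12)(6 14)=[9, 5, 13, 3, 8, 4, 14, 7, 11, 16, 1, 12, 0, 10, 6, 15, 2]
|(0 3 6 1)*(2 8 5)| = |(0 3 6 1)(2 8 5)| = 12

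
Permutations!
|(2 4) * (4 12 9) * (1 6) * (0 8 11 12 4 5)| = 6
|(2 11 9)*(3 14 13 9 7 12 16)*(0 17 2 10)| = 12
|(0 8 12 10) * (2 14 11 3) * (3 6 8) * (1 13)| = |(0 3 2 14 11 6 8 12 10)(1 13)| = 18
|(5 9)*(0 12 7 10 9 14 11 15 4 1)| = |(0 12 7 10 9 5 14 11 15 4 1)| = 11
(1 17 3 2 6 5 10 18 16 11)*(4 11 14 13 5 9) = (1 17 3 2 6 9 4 11)(5 10 18 16 14 13) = [0, 17, 6, 2, 11, 10, 9, 7, 8, 4, 18, 1, 12, 5, 13, 15, 14, 3, 16]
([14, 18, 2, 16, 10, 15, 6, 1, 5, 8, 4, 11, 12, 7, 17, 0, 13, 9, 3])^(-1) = [15, 7, 2, 18, 10, 8, 6, 13, 9, 17, 4, 11, 12, 16, 0, 5, 3, 14, 1]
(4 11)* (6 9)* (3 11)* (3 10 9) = (3 11 4 10 9 6) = [0, 1, 2, 11, 10, 5, 3, 7, 8, 6, 9, 4]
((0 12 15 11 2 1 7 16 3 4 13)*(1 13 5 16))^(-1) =(0 13 2 11 15 12)(1 7)(3 16 5 4)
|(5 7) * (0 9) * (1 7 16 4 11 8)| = 14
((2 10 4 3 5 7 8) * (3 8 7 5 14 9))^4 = (3 14 9)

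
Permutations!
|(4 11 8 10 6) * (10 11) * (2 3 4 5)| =|(2 3 4 10 6 5)(8 11)| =6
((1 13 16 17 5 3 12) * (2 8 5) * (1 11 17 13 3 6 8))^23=(1 2 17 11 12 3)(5 8 6)(13 16)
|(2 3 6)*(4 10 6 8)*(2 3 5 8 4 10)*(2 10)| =12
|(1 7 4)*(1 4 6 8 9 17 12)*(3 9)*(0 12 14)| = 10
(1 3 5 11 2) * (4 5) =(1 3 4 5 11 2) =[0, 3, 1, 4, 5, 11, 6, 7, 8, 9, 10, 2]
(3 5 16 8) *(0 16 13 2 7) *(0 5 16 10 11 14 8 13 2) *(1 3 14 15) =(0 10 11 15 1 3 16 13)(2 7 5)(8 14) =[10, 3, 7, 16, 4, 2, 6, 5, 14, 9, 11, 15, 12, 0, 8, 1, 13]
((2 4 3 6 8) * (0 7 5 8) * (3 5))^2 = ((0 7 3 6)(2 4 5 8))^2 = (0 3)(2 5)(4 8)(6 7)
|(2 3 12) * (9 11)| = 6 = |(2 3 12)(9 11)|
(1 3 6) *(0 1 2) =[1, 3, 0, 6, 4, 5, 2] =(0 1 3 6 2)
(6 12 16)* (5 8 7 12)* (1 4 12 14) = (1 4 12 16 6 5 8 7 14) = [0, 4, 2, 3, 12, 8, 5, 14, 7, 9, 10, 11, 16, 13, 1, 15, 6]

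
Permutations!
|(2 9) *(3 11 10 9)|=5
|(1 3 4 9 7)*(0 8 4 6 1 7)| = |(0 8 4 9)(1 3 6)| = 12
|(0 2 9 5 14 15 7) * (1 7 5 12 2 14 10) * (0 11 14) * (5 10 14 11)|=|(1 7 5 14 15 10)(2 9 12)|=6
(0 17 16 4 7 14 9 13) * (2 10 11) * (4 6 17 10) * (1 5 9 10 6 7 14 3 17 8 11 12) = (0 6 8 11 2 4 14 10 12 1 5 9 13)(3 17 16 7) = [6, 5, 4, 17, 14, 9, 8, 3, 11, 13, 12, 2, 1, 0, 10, 15, 7, 16]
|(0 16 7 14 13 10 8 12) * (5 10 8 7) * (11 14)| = 10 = |(0 16 5 10 7 11 14 13 8 12)|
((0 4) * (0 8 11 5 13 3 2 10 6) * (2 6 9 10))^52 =((0 4 8 11 5 13 3 6)(9 10))^52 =(0 5)(3 8)(4 13)(6 11)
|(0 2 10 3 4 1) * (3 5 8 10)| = 15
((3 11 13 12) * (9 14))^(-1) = ((3 11 13 12)(9 14))^(-1) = (3 12 13 11)(9 14)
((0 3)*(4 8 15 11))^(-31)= ((0 3)(4 8 15 11))^(-31)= (0 3)(4 8 15 11)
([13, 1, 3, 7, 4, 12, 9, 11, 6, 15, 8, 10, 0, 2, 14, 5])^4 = [7, 1, 10, 8, 4, 2, 12, 6, 5, 0, 15, 9, 3, 11, 14, 13]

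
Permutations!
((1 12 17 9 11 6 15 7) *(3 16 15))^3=(1 9 3 7 17 6 15 12 11 16)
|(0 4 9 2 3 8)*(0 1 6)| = |(0 4 9 2 3 8 1 6)| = 8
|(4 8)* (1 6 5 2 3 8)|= 7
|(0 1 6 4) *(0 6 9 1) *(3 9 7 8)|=10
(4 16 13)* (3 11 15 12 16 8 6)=(3 11 15 12 16 13 4 8 6)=[0, 1, 2, 11, 8, 5, 3, 7, 6, 9, 10, 15, 16, 4, 14, 12, 13]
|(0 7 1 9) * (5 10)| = |(0 7 1 9)(5 10)| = 4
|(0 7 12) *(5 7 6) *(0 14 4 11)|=|(0 6 5 7 12 14 4 11)|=8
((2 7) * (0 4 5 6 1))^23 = (0 6 4 1 5)(2 7)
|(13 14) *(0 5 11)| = 6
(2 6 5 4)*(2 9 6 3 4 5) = (2 3 4 9 6) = [0, 1, 3, 4, 9, 5, 2, 7, 8, 6]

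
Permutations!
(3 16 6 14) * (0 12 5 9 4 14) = (0 12 5 9 4 14 3 16 6) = [12, 1, 2, 16, 14, 9, 0, 7, 8, 4, 10, 11, 5, 13, 3, 15, 6]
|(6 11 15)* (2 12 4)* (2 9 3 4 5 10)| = |(2 12 5 10)(3 4 9)(6 11 15)| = 12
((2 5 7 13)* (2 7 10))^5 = (2 10 5)(7 13)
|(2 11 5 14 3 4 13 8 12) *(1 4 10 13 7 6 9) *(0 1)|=18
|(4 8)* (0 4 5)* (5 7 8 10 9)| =10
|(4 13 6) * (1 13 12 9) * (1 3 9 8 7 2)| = 8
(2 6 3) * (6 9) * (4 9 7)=(2 7 4 9 6 3)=[0, 1, 7, 2, 9, 5, 3, 4, 8, 6]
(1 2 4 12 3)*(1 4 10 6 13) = (1 2 10 6 13)(3 4 12) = [0, 2, 10, 4, 12, 5, 13, 7, 8, 9, 6, 11, 3, 1]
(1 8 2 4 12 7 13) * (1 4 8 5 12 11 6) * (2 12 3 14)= [0, 5, 8, 14, 11, 3, 1, 13, 12, 9, 10, 6, 7, 4, 2]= (1 5 3 14 2 8 12 7 13 4 11 6)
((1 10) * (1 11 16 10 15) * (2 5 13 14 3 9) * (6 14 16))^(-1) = ((1 15)(2 5 13 16 10 11 6 14 3 9))^(-1) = (1 15)(2 9 3 14 6 11 10 16 13 5)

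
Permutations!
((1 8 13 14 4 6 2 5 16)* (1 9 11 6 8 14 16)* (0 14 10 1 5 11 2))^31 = ((0 14 4 8 13 16 9 2 11 6)(1 10))^31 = (0 14 4 8 13 16 9 2 11 6)(1 10)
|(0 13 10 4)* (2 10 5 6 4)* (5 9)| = 6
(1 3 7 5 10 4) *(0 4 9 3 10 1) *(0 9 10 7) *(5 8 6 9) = (10)(0 4 5 1 7 8 6 9 3) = [4, 7, 2, 0, 5, 1, 9, 8, 6, 3, 10]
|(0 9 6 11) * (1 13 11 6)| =|(0 9 1 13 11)| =5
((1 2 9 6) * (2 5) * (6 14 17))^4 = (1 14 5 17 2 6 9)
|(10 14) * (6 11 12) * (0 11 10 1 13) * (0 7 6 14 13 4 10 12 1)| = |(0 11 1 4 10 13 7 6 12 14)| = 10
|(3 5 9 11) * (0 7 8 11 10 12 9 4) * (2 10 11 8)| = |(0 7 2 10 12 9 11 3 5 4)| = 10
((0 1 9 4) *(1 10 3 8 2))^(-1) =((0 10 3 8 2 1 9 4))^(-1) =(0 4 9 1 2 8 3 10)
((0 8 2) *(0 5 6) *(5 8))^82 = ((0 5 6)(2 8))^82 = (8)(0 5 6)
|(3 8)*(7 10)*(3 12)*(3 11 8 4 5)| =6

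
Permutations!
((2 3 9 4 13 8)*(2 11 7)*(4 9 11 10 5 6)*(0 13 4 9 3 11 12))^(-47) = (0 3 6 10 13 12 9 5 8)(2 11 7)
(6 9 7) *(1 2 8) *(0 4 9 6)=(0 4 9 7)(1 2 8)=[4, 2, 8, 3, 9, 5, 6, 0, 1, 7]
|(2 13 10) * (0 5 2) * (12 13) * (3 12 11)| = |(0 5 2 11 3 12 13 10)| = 8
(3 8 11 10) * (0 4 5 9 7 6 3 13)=(0 4 5 9 7 6 3 8 11 10 13)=[4, 1, 2, 8, 5, 9, 3, 6, 11, 7, 13, 10, 12, 0]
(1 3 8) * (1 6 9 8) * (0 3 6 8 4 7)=(0 3 1 6 9 4 7)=[3, 6, 2, 1, 7, 5, 9, 0, 8, 4]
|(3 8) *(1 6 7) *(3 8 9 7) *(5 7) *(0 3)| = 7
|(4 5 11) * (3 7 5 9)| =|(3 7 5 11 4 9)| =6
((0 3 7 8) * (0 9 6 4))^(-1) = ((0 3 7 8 9 6 4))^(-1) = (0 4 6 9 8 7 3)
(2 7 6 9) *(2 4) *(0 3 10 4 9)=(0 3 10 4 2 7 6)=[3, 1, 7, 10, 2, 5, 0, 6, 8, 9, 4]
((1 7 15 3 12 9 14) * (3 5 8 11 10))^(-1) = ((1 7 15 5 8 11 10 3 12 9 14))^(-1) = (1 14 9 12 3 10 11 8 5 15 7)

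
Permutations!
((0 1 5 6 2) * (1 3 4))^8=(0 3 4 1 5 6 2)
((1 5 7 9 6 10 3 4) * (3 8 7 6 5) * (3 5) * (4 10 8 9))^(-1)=((1 5 6 8 7 4)(3 10 9))^(-1)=(1 4 7 8 6 5)(3 9 10)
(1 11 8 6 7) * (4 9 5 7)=(1 11 8 6 4 9 5 7)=[0, 11, 2, 3, 9, 7, 4, 1, 6, 5, 10, 8]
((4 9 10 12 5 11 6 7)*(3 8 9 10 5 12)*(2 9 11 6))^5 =((12)(2 9 5 6 7 4 10 3 8 11))^5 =(12)(2 4)(3 5)(6 8)(7 11)(9 10)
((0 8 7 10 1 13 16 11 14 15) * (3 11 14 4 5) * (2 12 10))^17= (0 1 8 13 7 16 2 14 12 15 10)(3 11 4 5)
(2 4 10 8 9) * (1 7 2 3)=(1 7 2 4 10 8 9 3)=[0, 7, 4, 1, 10, 5, 6, 2, 9, 3, 8]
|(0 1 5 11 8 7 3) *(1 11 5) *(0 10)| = 6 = |(0 11 8 7 3 10)|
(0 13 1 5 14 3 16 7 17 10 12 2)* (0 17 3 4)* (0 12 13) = (1 5 14 4 12 2 17 10 13)(3 16 7) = [0, 5, 17, 16, 12, 14, 6, 3, 8, 9, 13, 11, 2, 1, 4, 15, 7, 10]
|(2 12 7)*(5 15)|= |(2 12 7)(5 15)|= 6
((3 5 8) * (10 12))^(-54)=((3 5 8)(10 12))^(-54)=(12)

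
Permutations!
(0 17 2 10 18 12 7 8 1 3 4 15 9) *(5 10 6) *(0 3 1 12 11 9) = (0 17 2 6 5 10 18 11 9 3 4 15)(7 8 12) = [17, 1, 6, 4, 15, 10, 5, 8, 12, 3, 18, 9, 7, 13, 14, 0, 16, 2, 11]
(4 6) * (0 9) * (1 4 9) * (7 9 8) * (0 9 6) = [1, 4, 2, 3, 0, 5, 8, 6, 7, 9] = (9)(0 1 4)(6 8 7)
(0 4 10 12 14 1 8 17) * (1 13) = [4, 8, 2, 3, 10, 5, 6, 7, 17, 9, 12, 11, 14, 1, 13, 15, 16, 0] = (0 4 10 12 14 13 1 8 17)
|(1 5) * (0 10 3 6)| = 4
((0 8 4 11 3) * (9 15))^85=((0 8 4 11 3)(9 15))^85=(9 15)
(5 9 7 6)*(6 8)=(5 9 7 8 6)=[0, 1, 2, 3, 4, 9, 5, 8, 6, 7]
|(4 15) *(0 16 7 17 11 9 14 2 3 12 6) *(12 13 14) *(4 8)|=|(0 16 7 17 11 9 12 6)(2 3 13 14)(4 15 8)|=24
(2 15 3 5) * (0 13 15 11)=(0 13 15 3 5 2 11)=[13, 1, 11, 5, 4, 2, 6, 7, 8, 9, 10, 0, 12, 15, 14, 3]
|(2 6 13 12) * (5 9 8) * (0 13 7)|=6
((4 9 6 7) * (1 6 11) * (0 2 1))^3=((0 2 1 6 7 4 9 11))^3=(0 6 9 2 7 11 1 4)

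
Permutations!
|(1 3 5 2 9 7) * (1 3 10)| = |(1 10)(2 9 7 3 5)| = 10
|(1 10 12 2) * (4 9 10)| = |(1 4 9 10 12 2)| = 6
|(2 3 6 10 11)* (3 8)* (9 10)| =|(2 8 3 6 9 10 11)| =7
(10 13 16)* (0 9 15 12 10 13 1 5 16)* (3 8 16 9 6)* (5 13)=[6, 13, 2, 8, 4, 9, 3, 7, 16, 15, 1, 11, 10, 0, 14, 12, 5]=(0 6 3 8 16 5 9 15 12 10 1 13)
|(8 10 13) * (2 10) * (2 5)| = 5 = |(2 10 13 8 5)|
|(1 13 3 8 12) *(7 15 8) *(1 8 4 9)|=|(1 13 3 7 15 4 9)(8 12)|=14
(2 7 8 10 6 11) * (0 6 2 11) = (11)(0 6)(2 7 8 10) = [6, 1, 7, 3, 4, 5, 0, 8, 10, 9, 2, 11]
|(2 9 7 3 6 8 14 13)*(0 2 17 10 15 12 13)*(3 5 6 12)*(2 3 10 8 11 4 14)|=14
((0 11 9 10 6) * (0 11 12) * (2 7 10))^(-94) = (12)(2 10 11)(6 9 7)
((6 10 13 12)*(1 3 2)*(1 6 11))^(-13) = ((1 3 2 6 10 13 12 11))^(-13) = (1 6 12 3 10 11 2 13)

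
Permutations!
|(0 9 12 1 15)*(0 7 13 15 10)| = 15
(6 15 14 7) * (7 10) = (6 15 14 10 7) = [0, 1, 2, 3, 4, 5, 15, 6, 8, 9, 7, 11, 12, 13, 10, 14]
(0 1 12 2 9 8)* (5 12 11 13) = (0 1 11 13 5 12 2 9 8) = [1, 11, 9, 3, 4, 12, 6, 7, 0, 8, 10, 13, 2, 5]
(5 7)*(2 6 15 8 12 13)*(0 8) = [8, 1, 6, 3, 4, 7, 15, 5, 12, 9, 10, 11, 13, 2, 14, 0] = (0 8 12 13 2 6 15)(5 7)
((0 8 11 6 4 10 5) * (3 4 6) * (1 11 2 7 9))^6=((0 8 2 7 9 1 11 3 4 10 5))^6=(0 11 8 3 2 4 7 10 9 5 1)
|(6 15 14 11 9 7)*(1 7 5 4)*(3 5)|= 10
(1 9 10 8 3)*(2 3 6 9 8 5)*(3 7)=(1 8 6 9 10 5 2 7 3)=[0, 8, 7, 1, 4, 2, 9, 3, 6, 10, 5]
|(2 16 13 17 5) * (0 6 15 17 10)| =9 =|(0 6 15 17 5 2 16 13 10)|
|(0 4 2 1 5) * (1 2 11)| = |(0 4 11 1 5)| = 5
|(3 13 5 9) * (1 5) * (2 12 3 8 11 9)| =6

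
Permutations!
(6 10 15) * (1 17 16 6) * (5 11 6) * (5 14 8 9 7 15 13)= [0, 17, 2, 3, 4, 11, 10, 15, 9, 7, 13, 6, 12, 5, 8, 1, 14, 16]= (1 17 16 14 8 9 7 15)(5 11 6 10 13)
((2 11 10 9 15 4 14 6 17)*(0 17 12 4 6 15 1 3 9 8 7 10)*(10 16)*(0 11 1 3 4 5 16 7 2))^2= ((0 17)(1 4 14 15 6 12 5 16 10 8 2)(3 9))^2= (17)(1 14 6 5 10 2 4 15 12 16 8)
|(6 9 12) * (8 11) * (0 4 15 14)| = |(0 4 15 14)(6 9 12)(8 11)| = 12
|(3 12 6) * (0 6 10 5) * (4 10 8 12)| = 6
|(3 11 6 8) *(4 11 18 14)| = 7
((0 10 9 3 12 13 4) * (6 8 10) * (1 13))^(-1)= (0 4 13 1 12 3 9 10 8 6)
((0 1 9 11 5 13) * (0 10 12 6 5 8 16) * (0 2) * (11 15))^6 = (0 16 11 9)(1 2 8 15)(5 13 10 12 6)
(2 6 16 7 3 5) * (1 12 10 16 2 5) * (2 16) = (1 12 10 2 6 16 7 3) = [0, 12, 6, 1, 4, 5, 16, 3, 8, 9, 2, 11, 10, 13, 14, 15, 7]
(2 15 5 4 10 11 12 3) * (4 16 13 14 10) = (2 15 5 16 13 14 10 11 12 3) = [0, 1, 15, 2, 4, 16, 6, 7, 8, 9, 11, 12, 3, 14, 10, 5, 13]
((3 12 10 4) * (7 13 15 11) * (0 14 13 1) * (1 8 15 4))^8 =(15) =((0 14 13 4 3 12 10 1)(7 8 15 11))^8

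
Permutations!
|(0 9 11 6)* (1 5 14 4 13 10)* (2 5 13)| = 12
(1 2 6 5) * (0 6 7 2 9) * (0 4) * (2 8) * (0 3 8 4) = (0 6 5 1 9)(2 7 4 3 8) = [6, 9, 7, 8, 3, 1, 5, 4, 2, 0]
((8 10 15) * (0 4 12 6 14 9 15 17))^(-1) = (0 17 10 8 15 9 14 6 12 4)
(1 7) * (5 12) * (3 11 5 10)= [0, 7, 2, 11, 4, 12, 6, 1, 8, 9, 3, 5, 10]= (1 7)(3 11 5 12 10)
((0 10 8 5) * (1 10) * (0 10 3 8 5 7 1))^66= (10)(1 8)(3 7)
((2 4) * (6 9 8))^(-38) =(6 9 8)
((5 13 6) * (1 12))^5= (1 12)(5 6 13)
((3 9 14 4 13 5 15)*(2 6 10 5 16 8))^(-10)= ((2 6 10 5 15 3 9 14 4 13 16 8))^(-10)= (2 10 15 9 4 16)(3 14 13 8 6 5)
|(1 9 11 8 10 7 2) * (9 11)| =6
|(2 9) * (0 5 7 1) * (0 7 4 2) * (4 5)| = 4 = |(0 4 2 9)(1 7)|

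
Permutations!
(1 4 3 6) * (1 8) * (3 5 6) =(1 4 5 6 8) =[0, 4, 2, 3, 5, 6, 8, 7, 1]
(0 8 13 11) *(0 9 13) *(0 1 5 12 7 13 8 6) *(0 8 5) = [6, 0, 2, 3, 4, 12, 8, 13, 1, 5, 10, 9, 7, 11] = (0 6 8 1)(5 12 7 13 11 9)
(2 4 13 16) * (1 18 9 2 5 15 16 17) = (1 18 9 2 4 13 17)(5 15 16) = [0, 18, 4, 3, 13, 15, 6, 7, 8, 2, 10, 11, 12, 17, 14, 16, 5, 1, 9]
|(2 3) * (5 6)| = 2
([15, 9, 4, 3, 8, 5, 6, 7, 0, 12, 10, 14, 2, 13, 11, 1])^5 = (0 2 1 8 12 15 4 9)(11 14)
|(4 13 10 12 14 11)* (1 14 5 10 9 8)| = |(1 14 11 4 13 9 8)(5 10 12)| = 21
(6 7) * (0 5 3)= (0 5 3)(6 7)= [5, 1, 2, 0, 4, 3, 7, 6]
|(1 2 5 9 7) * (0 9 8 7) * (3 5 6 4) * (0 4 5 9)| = |(1 2 6 5 8 7)(3 9 4)| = 6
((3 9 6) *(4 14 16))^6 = ((3 9 6)(4 14 16))^6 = (16)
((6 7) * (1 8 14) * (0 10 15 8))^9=(0 8)(1 15)(6 7)(10 14)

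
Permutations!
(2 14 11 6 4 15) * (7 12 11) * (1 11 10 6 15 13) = (1 11 15 2 14 7 12 10 6 4 13) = [0, 11, 14, 3, 13, 5, 4, 12, 8, 9, 6, 15, 10, 1, 7, 2]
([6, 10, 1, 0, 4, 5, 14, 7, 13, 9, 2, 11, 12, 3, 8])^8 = (0 14 13)(1 2 10)(3 6 8)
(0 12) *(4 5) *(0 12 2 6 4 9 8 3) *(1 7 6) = (12)(0 2 1 7 6 4 5 9 8 3) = [2, 7, 1, 0, 5, 9, 4, 6, 3, 8, 10, 11, 12]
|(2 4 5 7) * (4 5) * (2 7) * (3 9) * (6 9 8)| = 4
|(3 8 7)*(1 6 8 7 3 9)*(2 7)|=7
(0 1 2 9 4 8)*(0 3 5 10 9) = (0 1 2)(3 5 10 9 4 8) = [1, 2, 0, 5, 8, 10, 6, 7, 3, 4, 9]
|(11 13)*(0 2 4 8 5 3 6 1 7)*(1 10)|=|(0 2 4 8 5 3 6 10 1 7)(11 13)|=10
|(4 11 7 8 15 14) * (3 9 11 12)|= |(3 9 11 7 8 15 14 4 12)|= 9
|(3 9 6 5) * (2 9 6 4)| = |(2 9 4)(3 6 5)| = 3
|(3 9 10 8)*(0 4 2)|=|(0 4 2)(3 9 10 8)|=12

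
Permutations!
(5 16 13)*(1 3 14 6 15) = (1 3 14 6 15)(5 16 13) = [0, 3, 2, 14, 4, 16, 15, 7, 8, 9, 10, 11, 12, 5, 6, 1, 13]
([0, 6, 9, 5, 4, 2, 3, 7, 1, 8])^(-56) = [0, 1, 2, 3, 4, 5, 6, 7, 8, 9]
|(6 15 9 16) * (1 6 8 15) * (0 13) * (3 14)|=4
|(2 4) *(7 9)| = 2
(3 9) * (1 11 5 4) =(1 11 5 4)(3 9) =[0, 11, 2, 9, 1, 4, 6, 7, 8, 3, 10, 5]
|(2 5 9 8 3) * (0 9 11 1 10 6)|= |(0 9 8 3 2 5 11 1 10 6)|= 10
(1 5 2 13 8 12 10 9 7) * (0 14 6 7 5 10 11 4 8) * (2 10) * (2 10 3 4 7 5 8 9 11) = [14, 10, 13, 4, 9, 3, 5, 1, 12, 8, 11, 7, 2, 0, 6] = (0 14 6 5 3 4 9 8 12 2 13)(1 10 11 7)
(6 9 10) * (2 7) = [0, 1, 7, 3, 4, 5, 9, 2, 8, 10, 6] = (2 7)(6 9 10)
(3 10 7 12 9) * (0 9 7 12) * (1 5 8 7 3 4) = (0 9 4 1 5 8 7)(3 10 12) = [9, 5, 2, 10, 1, 8, 6, 0, 7, 4, 12, 11, 3]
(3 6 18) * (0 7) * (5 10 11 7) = (0 5 10 11 7)(3 6 18) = [5, 1, 2, 6, 4, 10, 18, 0, 8, 9, 11, 7, 12, 13, 14, 15, 16, 17, 3]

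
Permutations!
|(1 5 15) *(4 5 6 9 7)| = 7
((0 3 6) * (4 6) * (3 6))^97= (0 6)(3 4)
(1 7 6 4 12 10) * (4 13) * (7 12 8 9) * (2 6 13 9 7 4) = (1 12 10)(2 6 9 4 8 7 13) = [0, 12, 6, 3, 8, 5, 9, 13, 7, 4, 1, 11, 10, 2]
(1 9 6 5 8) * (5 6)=(1 9 5 8)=[0, 9, 2, 3, 4, 8, 6, 7, 1, 5]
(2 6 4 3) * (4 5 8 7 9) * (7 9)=(2 6 5 8 9 4 3)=[0, 1, 6, 2, 3, 8, 5, 7, 9, 4]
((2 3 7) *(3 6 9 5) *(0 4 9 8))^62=((0 4 9 5 3 7 2 6 8))^62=(0 8 6 2 7 3 5 9 4)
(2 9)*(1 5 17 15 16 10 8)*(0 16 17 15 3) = (0 16 10 8 1 5 15 17 3)(2 9) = [16, 5, 9, 0, 4, 15, 6, 7, 1, 2, 8, 11, 12, 13, 14, 17, 10, 3]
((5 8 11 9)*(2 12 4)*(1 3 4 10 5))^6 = ((1 3 4 2 12 10 5 8 11 9))^6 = (1 5 4 11 12)(2 9 10 3 8)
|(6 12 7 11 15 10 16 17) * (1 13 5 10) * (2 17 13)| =|(1 2 17 6 12 7 11 15)(5 10 16 13)| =8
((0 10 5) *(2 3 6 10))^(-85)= ((0 2 3 6 10 5))^(-85)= (0 5 10 6 3 2)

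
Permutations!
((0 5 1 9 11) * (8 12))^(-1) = (0 11 9 1 5)(8 12)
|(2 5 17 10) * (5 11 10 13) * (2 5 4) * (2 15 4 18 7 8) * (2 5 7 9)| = 10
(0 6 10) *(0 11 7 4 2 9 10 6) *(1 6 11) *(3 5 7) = (1 6 11 3 5 7 4 2 9 10) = [0, 6, 9, 5, 2, 7, 11, 4, 8, 10, 1, 3]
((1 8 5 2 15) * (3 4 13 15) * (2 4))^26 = ((1 8 5 4 13 15)(2 3))^26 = (1 5 13)(4 15 8)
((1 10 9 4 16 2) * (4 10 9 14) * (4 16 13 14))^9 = (1 9 10 4 13 14 16 2)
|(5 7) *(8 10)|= 2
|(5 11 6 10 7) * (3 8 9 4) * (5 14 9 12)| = 11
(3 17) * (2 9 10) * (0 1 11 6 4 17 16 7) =(0 1 11 6 4 17 3 16 7)(2 9 10) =[1, 11, 9, 16, 17, 5, 4, 0, 8, 10, 2, 6, 12, 13, 14, 15, 7, 3]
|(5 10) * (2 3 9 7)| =|(2 3 9 7)(5 10)| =4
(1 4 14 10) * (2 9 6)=[0, 4, 9, 3, 14, 5, 2, 7, 8, 6, 1, 11, 12, 13, 10]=(1 4 14 10)(2 9 6)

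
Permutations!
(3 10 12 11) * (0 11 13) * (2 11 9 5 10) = (0 9 5 10 12 13)(2 11 3) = [9, 1, 11, 2, 4, 10, 6, 7, 8, 5, 12, 3, 13, 0]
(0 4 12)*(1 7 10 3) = (0 4 12)(1 7 10 3) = [4, 7, 2, 1, 12, 5, 6, 10, 8, 9, 3, 11, 0]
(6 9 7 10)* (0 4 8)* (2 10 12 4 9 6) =(0 9 7 12 4 8)(2 10) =[9, 1, 10, 3, 8, 5, 6, 12, 0, 7, 2, 11, 4]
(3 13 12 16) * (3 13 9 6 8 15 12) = (3 9 6 8 15 12 16 13) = [0, 1, 2, 9, 4, 5, 8, 7, 15, 6, 10, 11, 16, 3, 14, 12, 13]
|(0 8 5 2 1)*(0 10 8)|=5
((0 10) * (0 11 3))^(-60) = (11)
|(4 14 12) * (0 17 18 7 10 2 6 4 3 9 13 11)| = |(0 17 18 7 10 2 6 4 14 12 3 9 13 11)| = 14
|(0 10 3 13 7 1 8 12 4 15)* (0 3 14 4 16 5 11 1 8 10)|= 13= |(1 10 14 4 15 3 13 7 8 12 16 5 11)|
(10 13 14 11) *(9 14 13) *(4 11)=(4 11 10 9 14)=[0, 1, 2, 3, 11, 5, 6, 7, 8, 14, 9, 10, 12, 13, 4]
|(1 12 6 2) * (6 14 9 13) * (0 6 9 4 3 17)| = |(0 6 2 1 12 14 4 3 17)(9 13)| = 18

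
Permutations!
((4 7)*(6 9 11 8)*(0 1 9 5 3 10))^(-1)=(0 10 3 5 6 8 11 9 1)(4 7)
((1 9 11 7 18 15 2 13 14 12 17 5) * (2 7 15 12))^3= ((1 9 11 15 7 18 12 17 5)(2 13 14))^3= (1 15 12)(5 11 18)(7 17 9)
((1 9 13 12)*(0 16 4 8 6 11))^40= ((0 16 4 8 6 11)(1 9 13 12))^40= (0 6 4)(8 16 11)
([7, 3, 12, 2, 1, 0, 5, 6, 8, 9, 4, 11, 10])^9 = [7, 12, 4, 10, 2, 0, 5, 6, 8, 9, 3, 11, 1]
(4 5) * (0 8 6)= (0 8 6)(4 5)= [8, 1, 2, 3, 5, 4, 0, 7, 6]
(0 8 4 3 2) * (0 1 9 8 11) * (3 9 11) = (0 3 2 1 11)(4 9 8) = [3, 11, 1, 2, 9, 5, 6, 7, 4, 8, 10, 0]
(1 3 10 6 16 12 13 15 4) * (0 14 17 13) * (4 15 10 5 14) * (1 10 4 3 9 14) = (0 3 5 1 9 14 17 13 4 10 6 16 12) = [3, 9, 2, 5, 10, 1, 16, 7, 8, 14, 6, 11, 0, 4, 17, 15, 12, 13]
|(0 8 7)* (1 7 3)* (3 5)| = 6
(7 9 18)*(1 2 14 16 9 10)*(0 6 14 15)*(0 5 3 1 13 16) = (0 6 14)(1 2 15 5 3)(7 10 13 16 9 18) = [6, 2, 15, 1, 4, 3, 14, 10, 8, 18, 13, 11, 12, 16, 0, 5, 9, 17, 7]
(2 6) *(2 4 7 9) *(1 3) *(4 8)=(1 3)(2 6 8 4 7 9)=[0, 3, 6, 1, 7, 5, 8, 9, 4, 2]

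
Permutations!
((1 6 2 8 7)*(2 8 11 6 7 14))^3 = (1 7)(2 8 11 14 6)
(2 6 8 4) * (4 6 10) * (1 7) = [0, 7, 10, 3, 2, 5, 8, 1, 6, 9, 4] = (1 7)(2 10 4)(6 8)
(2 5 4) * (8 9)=(2 5 4)(8 9)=[0, 1, 5, 3, 2, 4, 6, 7, 9, 8]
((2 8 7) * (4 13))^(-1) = (2 7 8)(4 13)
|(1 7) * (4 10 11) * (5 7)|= |(1 5 7)(4 10 11)|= 3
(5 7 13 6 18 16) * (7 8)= (5 8 7 13 6 18 16)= [0, 1, 2, 3, 4, 8, 18, 13, 7, 9, 10, 11, 12, 6, 14, 15, 5, 17, 16]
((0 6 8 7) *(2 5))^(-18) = ((0 6 8 7)(2 5))^(-18) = (0 8)(6 7)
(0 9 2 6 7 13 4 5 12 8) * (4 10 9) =(0 4 5 12 8)(2 6 7 13 10 9) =[4, 1, 6, 3, 5, 12, 7, 13, 0, 2, 9, 11, 8, 10]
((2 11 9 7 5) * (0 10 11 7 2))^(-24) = (0 2 10 7 11 5 9)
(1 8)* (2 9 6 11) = [0, 8, 9, 3, 4, 5, 11, 7, 1, 6, 10, 2] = (1 8)(2 9 6 11)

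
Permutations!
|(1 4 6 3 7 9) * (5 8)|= |(1 4 6 3 7 9)(5 8)|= 6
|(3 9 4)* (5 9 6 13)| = |(3 6 13 5 9 4)| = 6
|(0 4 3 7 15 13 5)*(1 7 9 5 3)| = 9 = |(0 4 1 7 15 13 3 9 5)|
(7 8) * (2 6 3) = [0, 1, 6, 2, 4, 5, 3, 8, 7] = (2 6 3)(7 8)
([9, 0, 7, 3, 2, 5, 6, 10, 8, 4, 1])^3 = [2, 4, 1, 3, 10, 5, 6, 0, 8, 7, 9]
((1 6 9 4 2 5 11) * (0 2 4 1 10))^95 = (11)(1 9 6)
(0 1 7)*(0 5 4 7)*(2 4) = (0 1)(2 4 7 5) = [1, 0, 4, 3, 7, 2, 6, 5]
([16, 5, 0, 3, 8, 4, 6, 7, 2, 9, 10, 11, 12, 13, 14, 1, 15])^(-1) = (0 2 8 4 5 1 15 16)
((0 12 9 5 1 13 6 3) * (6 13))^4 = (13)(0 1 12 6 9 3 5)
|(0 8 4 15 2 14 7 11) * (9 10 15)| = 10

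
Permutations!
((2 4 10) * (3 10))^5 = (2 4 3 10)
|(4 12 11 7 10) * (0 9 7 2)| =8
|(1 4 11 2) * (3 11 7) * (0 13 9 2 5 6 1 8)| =|(0 13 9 2 8)(1 4 7 3 11 5 6)| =35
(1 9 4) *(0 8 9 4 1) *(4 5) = (0 8 9 1 5 4) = [8, 5, 2, 3, 0, 4, 6, 7, 9, 1]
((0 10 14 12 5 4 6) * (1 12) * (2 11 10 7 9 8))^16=(0 8 10 12 6 9 11 1 4 7 2 14 5)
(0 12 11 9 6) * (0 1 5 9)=(0 12 11)(1 5 9 6)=[12, 5, 2, 3, 4, 9, 1, 7, 8, 6, 10, 0, 11]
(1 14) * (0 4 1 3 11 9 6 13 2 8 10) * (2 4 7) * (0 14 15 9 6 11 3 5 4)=(0 7 2 8 10 14 5 4 1 15 9 11 6 13)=[7, 15, 8, 3, 1, 4, 13, 2, 10, 11, 14, 6, 12, 0, 5, 9]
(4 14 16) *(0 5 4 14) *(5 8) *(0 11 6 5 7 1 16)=(0 8 7 1 16 14)(4 11 6 5)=[8, 16, 2, 3, 11, 4, 5, 1, 7, 9, 10, 6, 12, 13, 0, 15, 14]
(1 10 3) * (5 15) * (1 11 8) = [0, 10, 2, 11, 4, 15, 6, 7, 1, 9, 3, 8, 12, 13, 14, 5] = (1 10 3 11 8)(5 15)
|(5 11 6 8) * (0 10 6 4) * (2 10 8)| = 15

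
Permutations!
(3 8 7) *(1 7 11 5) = [0, 7, 2, 8, 4, 1, 6, 3, 11, 9, 10, 5] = (1 7 3 8 11 5)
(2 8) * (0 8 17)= (0 8 2 17)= [8, 1, 17, 3, 4, 5, 6, 7, 2, 9, 10, 11, 12, 13, 14, 15, 16, 0]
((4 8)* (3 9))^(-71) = (3 9)(4 8)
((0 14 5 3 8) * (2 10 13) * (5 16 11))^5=(0 3 11 14 8 5 16)(2 13 10)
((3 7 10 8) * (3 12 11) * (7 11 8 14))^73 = ((3 11)(7 10 14)(8 12))^73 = (3 11)(7 10 14)(8 12)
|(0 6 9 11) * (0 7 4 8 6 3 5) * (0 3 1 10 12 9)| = 10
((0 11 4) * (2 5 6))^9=(11)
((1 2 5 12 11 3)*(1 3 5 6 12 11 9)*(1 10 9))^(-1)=(1 12 6 2)(5 11)(9 10)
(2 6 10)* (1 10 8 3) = (1 10 2 6 8 3) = [0, 10, 6, 1, 4, 5, 8, 7, 3, 9, 2]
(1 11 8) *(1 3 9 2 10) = [0, 11, 10, 9, 4, 5, 6, 7, 3, 2, 1, 8] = (1 11 8 3 9 2 10)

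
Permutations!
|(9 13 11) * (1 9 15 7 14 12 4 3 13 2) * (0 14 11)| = |(0 14 12 4 3 13)(1 9 2)(7 11 15)| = 6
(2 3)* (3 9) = (2 9 3) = [0, 1, 9, 2, 4, 5, 6, 7, 8, 3]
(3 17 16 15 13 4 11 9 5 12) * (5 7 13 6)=(3 17 16 15 6 5 12)(4 11 9 7 13)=[0, 1, 2, 17, 11, 12, 5, 13, 8, 7, 10, 9, 3, 4, 14, 6, 15, 16]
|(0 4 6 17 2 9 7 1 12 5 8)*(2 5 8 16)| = 12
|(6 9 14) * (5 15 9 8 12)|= 7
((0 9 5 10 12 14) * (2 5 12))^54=((0 9 12 14)(2 5 10))^54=(0 12)(9 14)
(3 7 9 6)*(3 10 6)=(3 7 9)(6 10)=[0, 1, 2, 7, 4, 5, 10, 9, 8, 3, 6]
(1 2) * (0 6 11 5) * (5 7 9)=(0 6 11 7 9 5)(1 2)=[6, 2, 1, 3, 4, 0, 11, 9, 8, 5, 10, 7]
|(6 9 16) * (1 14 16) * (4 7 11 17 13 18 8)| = |(1 14 16 6 9)(4 7 11 17 13 18 8)| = 35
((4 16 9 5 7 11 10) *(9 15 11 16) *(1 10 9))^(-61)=((1 10 4)(5 7 16 15 11 9))^(-61)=(1 4 10)(5 9 11 15 16 7)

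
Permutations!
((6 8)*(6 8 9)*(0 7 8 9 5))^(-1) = (0 5 6 9 8 7)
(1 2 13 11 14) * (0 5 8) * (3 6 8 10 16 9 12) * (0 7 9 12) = [5, 2, 13, 6, 4, 10, 8, 9, 7, 0, 16, 14, 3, 11, 1, 15, 12] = (0 5 10 16 12 3 6 8 7 9)(1 2 13 11 14)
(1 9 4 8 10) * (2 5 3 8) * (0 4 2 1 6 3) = [4, 9, 5, 8, 1, 0, 3, 7, 10, 2, 6] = (0 4 1 9 2 5)(3 8 10 6)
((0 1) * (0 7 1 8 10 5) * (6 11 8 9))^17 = (0 11 5 6 10 9 8)(1 7)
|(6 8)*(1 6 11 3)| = |(1 6 8 11 3)| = 5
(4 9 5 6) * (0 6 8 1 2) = (0 6 4 9 5 8 1 2) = [6, 2, 0, 3, 9, 8, 4, 7, 1, 5]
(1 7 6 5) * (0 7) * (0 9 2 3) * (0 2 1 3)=(0 7 6 5 3 2)(1 9)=[7, 9, 0, 2, 4, 3, 5, 6, 8, 1]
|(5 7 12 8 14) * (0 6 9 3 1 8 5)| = 21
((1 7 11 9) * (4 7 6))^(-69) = ((1 6 4 7 11 9))^(-69) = (1 7)(4 9)(6 11)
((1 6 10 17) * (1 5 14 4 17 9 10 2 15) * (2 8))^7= (1 8 15 6 2)(4 14 5 17)(9 10)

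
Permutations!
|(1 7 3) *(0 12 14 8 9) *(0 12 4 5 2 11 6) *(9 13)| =30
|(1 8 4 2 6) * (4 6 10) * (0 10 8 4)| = |(0 10)(1 4 2 8 6)| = 10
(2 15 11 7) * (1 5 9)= (1 5 9)(2 15 11 7)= [0, 5, 15, 3, 4, 9, 6, 2, 8, 1, 10, 7, 12, 13, 14, 11]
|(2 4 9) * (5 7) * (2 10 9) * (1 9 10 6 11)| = |(1 9 6 11)(2 4)(5 7)| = 4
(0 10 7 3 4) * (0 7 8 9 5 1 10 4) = (0 4 7 3)(1 10 8 9 5) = [4, 10, 2, 0, 7, 1, 6, 3, 9, 5, 8]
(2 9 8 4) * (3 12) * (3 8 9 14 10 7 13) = (2 14 10 7 13 3 12 8 4) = [0, 1, 14, 12, 2, 5, 6, 13, 4, 9, 7, 11, 8, 3, 10]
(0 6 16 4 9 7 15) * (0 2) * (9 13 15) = (0 6 16 4 13 15 2)(7 9) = [6, 1, 0, 3, 13, 5, 16, 9, 8, 7, 10, 11, 12, 15, 14, 2, 4]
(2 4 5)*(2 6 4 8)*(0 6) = (0 6 4 5)(2 8) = [6, 1, 8, 3, 5, 0, 4, 7, 2]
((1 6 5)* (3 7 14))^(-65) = (1 6 5)(3 7 14)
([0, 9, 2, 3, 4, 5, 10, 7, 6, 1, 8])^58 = [0, 1, 2, 3, 4, 5, 10, 7, 6, 9, 8]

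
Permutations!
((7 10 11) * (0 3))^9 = ((0 3)(7 10 11))^9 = (11)(0 3)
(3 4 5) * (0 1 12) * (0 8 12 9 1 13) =(0 13)(1 9)(3 4 5)(8 12) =[13, 9, 2, 4, 5, 3, 6, 7, 12, 1, 10, 11, 8, 0]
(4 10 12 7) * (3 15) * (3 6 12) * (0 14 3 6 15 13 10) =(15)(0 14 3 13 10 6 12 7 4) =[14, 1, 2, 13, 0, 5, 12, 4, 8, 9, 6, 11, 7, 10, 3, 15]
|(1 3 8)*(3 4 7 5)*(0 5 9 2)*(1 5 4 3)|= 20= |(0 4 7 9 2)(1 3 8 5)|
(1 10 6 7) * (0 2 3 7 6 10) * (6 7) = (10)(0 2 3 6 7 1) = [2, 0, 3, 6, 4, 5, 7, 1, 8, 9, 10]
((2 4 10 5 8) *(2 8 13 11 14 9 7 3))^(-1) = ((2 4 10 5 13 11 14 9 7 3))^(-1) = (2 3 7 9 14 11 13 5 10 4)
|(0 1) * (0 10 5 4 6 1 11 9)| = 15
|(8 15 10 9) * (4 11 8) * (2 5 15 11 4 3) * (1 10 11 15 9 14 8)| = |(1 10 14 8 15 11)(2 5 9 3)| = 12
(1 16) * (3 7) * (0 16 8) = (0 16 1 8)(3 7) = [16, 8, 2, 7, 4, 5, 6, 3, 0, 9, 10, 11, 12, 13, 14, 15, 1]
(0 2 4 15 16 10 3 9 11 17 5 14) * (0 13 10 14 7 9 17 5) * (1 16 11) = (0 2 4 15 11 5 7 9 1 16 14 13 10 3 17) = [2, 16, 4, 17, 15, 7, 6, 9, 8, 1, 3, 5, 12, 10, 13, 11, 14, 0]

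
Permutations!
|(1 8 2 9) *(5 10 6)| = 12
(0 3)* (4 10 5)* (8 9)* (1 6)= (0 3)(1 6)(4 10 5)(8 9)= [3, 6, 2, 0, 10, 4, 1, 7, 9, 8, 5]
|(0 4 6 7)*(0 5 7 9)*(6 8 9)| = |(0 4 8 9)(5 7)| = 4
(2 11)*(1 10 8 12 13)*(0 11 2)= [11, 10, 2, 3, 4, 5, 6, 7, 12, 9, 8, 0, 13, 1]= (0 11)(1 10 8 12 13)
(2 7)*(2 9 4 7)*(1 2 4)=[0, 2, 4, 3, 7, 5, 6, 9, 8, 1]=(1 2 4 7 9)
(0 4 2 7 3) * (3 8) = [4, 1, 7, 0, 2, 5, 6, 8, 3] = (0 4 2 7 8 3)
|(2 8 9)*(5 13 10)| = |(2 8 9)(5 13 10)| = 3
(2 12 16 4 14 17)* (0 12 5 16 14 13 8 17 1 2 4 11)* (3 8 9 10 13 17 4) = (0 12 14 1 2 5 16 11)(3 8 4 17)(9 10 13) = [12, 2, 5, 8, 17, 16, 6, 7, 4, 10, 13, 0, 14, 9, 1, 15, 11, 3]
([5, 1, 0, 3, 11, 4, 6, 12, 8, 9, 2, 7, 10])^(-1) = (0 2 10 12 7 11 4 5)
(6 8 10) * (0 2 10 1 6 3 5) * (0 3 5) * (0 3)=(0 2 10 5)(1 6 8)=[2, 6, 10, 3, 4, 0, 8, 7, 1, 9, 5]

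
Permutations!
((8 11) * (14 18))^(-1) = (8 11)(14 18) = ((8 11)(14 18))^(-1)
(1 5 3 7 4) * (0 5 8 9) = [5, 8, 2, 7, 1, 3, 6, 4, 9, 0] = (0 5 3 7 4 1 8 9)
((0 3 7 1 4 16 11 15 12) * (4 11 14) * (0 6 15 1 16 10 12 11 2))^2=(0 7 14 10 6 11 2 3 16 4 12 15 1)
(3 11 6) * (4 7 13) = (3 11 6)(4 7 13) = [0, 1, 2, 11, 7, 5, 3, 13, 8, 9, 10, 6, 12, 4]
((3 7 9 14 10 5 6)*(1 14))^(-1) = ((1 14 10 5 6 3 7 9))^(-1) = (1 9 7 3 6 5 10 14)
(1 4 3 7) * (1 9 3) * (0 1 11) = (0 1 4 11)(3 7 9) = [1, 4, 2, 7, 11, 5, 6, 9, 8, 3, 10, 0]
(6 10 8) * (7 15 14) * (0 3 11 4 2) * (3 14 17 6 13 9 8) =(0 14 7 15 17 6 10 3 11 4 2)(8 13 9) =[14, 1, 0, 11, 2, 5, 10, 15, 13, 8, 3, 4, 12, 9, 7, 17, 16, 6]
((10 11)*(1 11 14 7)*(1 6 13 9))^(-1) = ((1 11 10 14 7 6 13 9))^(-1) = (1 9 13 6 7 14 10 11)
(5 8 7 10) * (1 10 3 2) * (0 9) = (0 9)(1 10 5 8 7 3 2) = [9, 10, 1, 2, 4, 8, 6, 3, 7, 0, 5]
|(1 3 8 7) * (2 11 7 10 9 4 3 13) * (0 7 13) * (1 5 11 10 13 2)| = 12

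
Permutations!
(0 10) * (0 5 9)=(0 10 5 9)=[10, 1, 2, 3, 4, 9, 6, 7, 8, 0, 5]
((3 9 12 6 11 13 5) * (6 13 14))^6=(14)(3 9 12 13 5)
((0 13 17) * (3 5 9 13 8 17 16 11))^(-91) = (0 17 8)(3 11 16 13 9 5)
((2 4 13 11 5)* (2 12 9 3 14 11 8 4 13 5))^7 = ((2 13 8 4 5 12 9 3 14 11))^7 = (2 3 5 13 14 12 8 11 9 4)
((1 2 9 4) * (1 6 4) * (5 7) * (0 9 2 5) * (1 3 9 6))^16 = ((0 6 4 1 5 7)(3 9))^16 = (9)(0 5 4)(1 6 7)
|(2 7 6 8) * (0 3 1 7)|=7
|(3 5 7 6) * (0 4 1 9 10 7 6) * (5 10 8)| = 10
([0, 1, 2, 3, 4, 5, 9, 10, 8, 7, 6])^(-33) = (6 10 7 9)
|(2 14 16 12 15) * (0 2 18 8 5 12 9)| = |(0 2 14 16 9)(5 12 15 18 8)| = 5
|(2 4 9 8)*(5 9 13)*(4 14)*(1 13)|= 8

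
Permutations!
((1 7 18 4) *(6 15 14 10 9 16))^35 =(1 4 18 7)(6 16 9 10 14 15)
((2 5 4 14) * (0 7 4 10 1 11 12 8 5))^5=((0 7 4 14 2)(1 11 12 8 5 10))^5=(14)(1 10 5 8 12 11)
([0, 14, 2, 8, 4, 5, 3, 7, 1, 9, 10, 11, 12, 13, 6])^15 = [0, 1, 2, 3, 4, 5, 6, 7, 8, 9, 10, 11, 12, 13, 14]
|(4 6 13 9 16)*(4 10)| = |(4 6 13 9 16 10)| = 6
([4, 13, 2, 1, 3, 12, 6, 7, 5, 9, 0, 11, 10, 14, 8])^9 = [10, 3, 2, 4, 0, 8, 6, 7, 14, 9, 12, 11, 5, 1, 13]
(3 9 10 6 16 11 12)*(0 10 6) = (0 10)(3 9 6 16 11 12) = [10, 1, 2, 9, 4, 5, 16, 7, 8, 6, 0, 12, 3, 13, 14, 15, 11]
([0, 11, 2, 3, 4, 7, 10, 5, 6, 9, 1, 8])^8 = [0, 6, 2, 3, 4, 5, 11, 7, 1, 9, 8, 10]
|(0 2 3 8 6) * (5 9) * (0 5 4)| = 8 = |(0 2 3 8 6 5 9 4)|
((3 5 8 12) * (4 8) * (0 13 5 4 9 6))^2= ((0 13 5 9 6)(3 4 8 12))^2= (0 5 6 13 9)(3 8)(4 12)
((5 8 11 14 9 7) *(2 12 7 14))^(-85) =(2 11 8 5 7 12)(9 14) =((2 12 7 5 8 11)(9 14))^(-85)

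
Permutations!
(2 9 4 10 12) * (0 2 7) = [2, 1, 9, 3, 10, 5, 6, 0, 8, 4, 12, 11, 7] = (0 2 9 4 10 12 7)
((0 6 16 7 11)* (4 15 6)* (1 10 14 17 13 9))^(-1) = (0 11 7 16 6 15 4)(1 9 13 17 14 10)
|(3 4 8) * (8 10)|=|(3 4 10 8)|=4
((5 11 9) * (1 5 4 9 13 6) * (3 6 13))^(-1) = (13)(1 6 3 11 5)(4 9)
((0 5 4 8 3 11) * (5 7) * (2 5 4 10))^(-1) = (0 11 3 8 4 7)(2 10 5)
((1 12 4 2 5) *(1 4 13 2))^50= (1 13 5)(2 4 12)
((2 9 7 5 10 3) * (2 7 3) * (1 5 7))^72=((1 5 10 2 9 3))^72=(10)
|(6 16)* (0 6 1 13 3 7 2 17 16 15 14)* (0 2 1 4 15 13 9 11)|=24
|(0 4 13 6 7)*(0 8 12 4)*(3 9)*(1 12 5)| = 8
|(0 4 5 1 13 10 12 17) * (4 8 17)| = |(0 8 17)(1 13 10 12 4 5)| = 6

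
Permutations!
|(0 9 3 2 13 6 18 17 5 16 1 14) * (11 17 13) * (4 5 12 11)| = 9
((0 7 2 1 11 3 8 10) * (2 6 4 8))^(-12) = (11)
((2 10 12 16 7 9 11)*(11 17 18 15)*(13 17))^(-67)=(2 11 15 18 17 13 9 7 16 12 10)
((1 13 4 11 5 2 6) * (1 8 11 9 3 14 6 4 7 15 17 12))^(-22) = ((1 13 7 15 17 12)(2 4 9 3 14 6 8 11 5))^(-22) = (1 7 17)(2 6 4 8 9 11 3 5 14)(12 13 15)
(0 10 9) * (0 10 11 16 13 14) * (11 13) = (0 13 14)(9 10)(11 16) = [13, 1, 2, 3, 4, 5, 6, 7, 8, 10, 9, 16, 12, 14, 0, 15, 11]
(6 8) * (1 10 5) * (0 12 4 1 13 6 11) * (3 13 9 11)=(0 12 4 1 10 5 9 11)(3 13 6 8)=[12, 10, 2, 13, 1, 9, 8, 7, 3, 11, 5, 0, 4, 6]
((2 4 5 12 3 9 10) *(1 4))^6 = ((1 4 5 12 3 9 10 2))^6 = (1 10 3 5)(2 9 12 4)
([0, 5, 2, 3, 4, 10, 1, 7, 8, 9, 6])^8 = (10)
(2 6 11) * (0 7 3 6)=(0 7 3 6 11 2)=[7, 1, 0, 6, 4, 5, 11, 3, 8, 9, 10, 2]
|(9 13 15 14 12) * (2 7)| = |(2 7)(9 13 15 14 12)| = 10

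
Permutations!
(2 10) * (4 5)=[0, 1, 10, 3, 5, 4, 6, 7, 8, 9, 2]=(2 10)(4 5)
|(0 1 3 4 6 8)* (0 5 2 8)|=15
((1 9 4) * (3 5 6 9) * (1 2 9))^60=(9)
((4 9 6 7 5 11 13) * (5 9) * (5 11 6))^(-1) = ((4 11 13)(5 6 7 9))^(-1) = (4 13 11)(5 9 7 6)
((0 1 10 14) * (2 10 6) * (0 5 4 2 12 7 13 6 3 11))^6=(0 3)(1 11)(2 10 14 5 4)(6 7)(12 13)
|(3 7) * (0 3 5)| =|(0 3 7 5)| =4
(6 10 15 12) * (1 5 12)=(1 5 12 6 10 15)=[0, 5, 2, 3, 4, 12, 10, 7, 8, 9, 15, 11, 6, 13, 14, 1]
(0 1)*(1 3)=(0 3 1)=[3, 0, 2, 1]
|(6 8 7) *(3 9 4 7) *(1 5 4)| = |(1 5 4 7 6 8 3 9)| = 8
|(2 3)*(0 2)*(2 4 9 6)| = 6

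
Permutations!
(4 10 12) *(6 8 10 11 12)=[0, 1, 2, 3, 11, 5, 8, 7, 10, 9, 6, 12, 4]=(4 11 12)(6 8 10)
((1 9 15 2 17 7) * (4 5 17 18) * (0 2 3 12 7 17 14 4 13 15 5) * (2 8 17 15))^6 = ((0 8 17 15 3 12 7 1 9 5 14 4)(2 18 13))^6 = (18)(0 7)(1 8)(3 14)(4 12)(5 15)(9 17)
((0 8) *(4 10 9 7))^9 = ((0 8)(4 10 9 7))^9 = (0 8)(4 10 9 7)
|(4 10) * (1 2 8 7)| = 4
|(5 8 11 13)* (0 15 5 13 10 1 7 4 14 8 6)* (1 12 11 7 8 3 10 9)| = 20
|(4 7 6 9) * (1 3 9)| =6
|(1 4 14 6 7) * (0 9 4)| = 7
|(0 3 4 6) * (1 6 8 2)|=|(0 3 4 8 2 1 6)|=7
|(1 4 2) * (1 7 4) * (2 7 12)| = |(2 12)(4 7)| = 2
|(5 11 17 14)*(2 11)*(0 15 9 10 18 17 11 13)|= 10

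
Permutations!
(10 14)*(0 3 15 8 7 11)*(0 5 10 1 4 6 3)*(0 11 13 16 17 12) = (0 11 5 10 14 1 4 6 3 15 8 7 13 16 17 12) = [11, 4, 2, 15, 6, 10, 3, 13, 7, 9, 14, 5, 0, 16, 1, 8, 17, 12]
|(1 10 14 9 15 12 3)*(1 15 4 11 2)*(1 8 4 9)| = |(1 10 14)(2 8 4 11)(3 15 12)| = 12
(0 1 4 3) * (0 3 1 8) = (0 8)(1 4) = [8, 4, 2, 3, 1, 5, 6, 7, 0]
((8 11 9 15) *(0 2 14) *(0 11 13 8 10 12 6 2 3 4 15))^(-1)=(0 9 11 14 2 6 12 10 15 4 3)(8 13)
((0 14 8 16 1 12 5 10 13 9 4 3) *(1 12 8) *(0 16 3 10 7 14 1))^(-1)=(0 14 7 5 12 16 3 8 1)(4 9 13 10)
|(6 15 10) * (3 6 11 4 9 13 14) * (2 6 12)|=11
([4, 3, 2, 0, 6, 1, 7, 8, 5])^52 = (0 8)(1 6)(3 7)(4 5)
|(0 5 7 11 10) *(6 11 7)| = 5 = |(0 5 6 11 10)|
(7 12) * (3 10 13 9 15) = (3 10 13 9 15)(7 12) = [0, 1, 2, 10, 4, 5, 6, 12, 8, 15, 13, 11, 7, 9, 14, 3]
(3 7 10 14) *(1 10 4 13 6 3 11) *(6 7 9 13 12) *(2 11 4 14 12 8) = [0, 10, 11, 9, 8, 5, 3, 14, 2, 13, 12, 1, 6, 7, 4] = (1 10 12 6 3 9 13 7 14 4 8 2 11)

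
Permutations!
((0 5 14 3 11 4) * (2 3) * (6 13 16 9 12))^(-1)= (0 4 11 3 2 14 5)(6 12 9 16 13)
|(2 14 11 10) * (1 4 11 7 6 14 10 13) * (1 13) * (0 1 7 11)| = |(0 1 4)(2 10)(6 14 11 7)| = 12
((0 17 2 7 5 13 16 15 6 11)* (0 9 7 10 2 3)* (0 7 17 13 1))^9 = (0 7 9 15)(1 3 11 16)(2 10)(5 17 6 13)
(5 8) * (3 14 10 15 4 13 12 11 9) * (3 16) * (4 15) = (3 14 10 4 13 12 11 9 16)(5 8) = [0, 1, 2, 14, 13, 8, 6, 7, 5, 16, 4, 9, 11, 12, 10, 15, 3]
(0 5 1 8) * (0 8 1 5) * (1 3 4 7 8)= (1 3 4 7 8)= [0, 3, 2, 4, 7, 5, 6, 8, 1]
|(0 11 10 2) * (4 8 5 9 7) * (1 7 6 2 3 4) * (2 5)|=42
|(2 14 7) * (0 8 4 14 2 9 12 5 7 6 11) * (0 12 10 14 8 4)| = 24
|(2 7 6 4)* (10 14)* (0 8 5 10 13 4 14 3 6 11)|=|(0 8 5 10 3 6 14 13 4 2 7 11)|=12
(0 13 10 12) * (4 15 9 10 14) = (0 13 14 4 15 9 10 12) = [13, 1, 2, 3, 15, 5, 6, 7, 8, 10, 12, 11, 0, 14, 4, 9]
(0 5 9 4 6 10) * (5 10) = (0 10)(4 6 5 9) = [10, 1, 2, 3, 6, 9, 5, 7, 8, 4, 0]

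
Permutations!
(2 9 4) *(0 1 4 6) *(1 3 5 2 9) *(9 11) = [3, 4, 1, 5, 11, 2, 0, 7, 8, 6, 10, 9] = (0 3 5 2 1 4 11 9 6)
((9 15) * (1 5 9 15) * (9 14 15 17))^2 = (1 14 17)(5 15 9)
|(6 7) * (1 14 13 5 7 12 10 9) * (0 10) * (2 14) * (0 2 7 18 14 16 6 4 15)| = 28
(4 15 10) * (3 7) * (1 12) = [0, 12, 2, 7, 15, 5, 6, 3, 8, 9, 4, 11, 1, 13, 14, 10] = (1 12)(3 7)(4 15 10)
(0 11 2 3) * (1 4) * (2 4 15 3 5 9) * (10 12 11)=(0 10 12 11 4 1 15 3)(2 5 9)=[10, 15, 5, 0, 1, 9, 6, 7, 8, 2, 12, 4, 11, 13, 14, 3]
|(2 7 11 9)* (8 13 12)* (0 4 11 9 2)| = |(0 4 11 2 7 9)(8 13 12)| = 6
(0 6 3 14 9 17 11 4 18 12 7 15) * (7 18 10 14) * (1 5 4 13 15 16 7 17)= (0 6 3 17 11 13 15)(1 5 4 10 14 9)(7 16)(12 18)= [6, 5, 2, 17, 10, 4, 3, 16, 8, 1, 14, 13, 18, 15, 9, 0, 7, 11, 12]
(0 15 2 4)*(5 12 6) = [15, 1, 4, 3, 0, 12, 5, 7, 8, 9, 10, 11, 6, 13, 14, 2] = (0 15 2 4)(5 12 6)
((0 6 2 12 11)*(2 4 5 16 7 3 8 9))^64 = (0 16 9)(2 6 7)(3 12 4)(5 8 11)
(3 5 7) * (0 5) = (0 5 7 3) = [5, 1, 2, 0, 4, 7, 6, 3]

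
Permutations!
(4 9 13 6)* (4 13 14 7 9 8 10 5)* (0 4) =(0 4 8 10 5)(6 13)(7 9 14) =[4, 1, 2, 3, 8, 0, 13, 9, 10, 14, 5, 11, 12, 6, 7]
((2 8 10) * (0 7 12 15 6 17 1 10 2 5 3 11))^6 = ((0 7 12 15 6 17 1 10 5 3 11)(2 8))^6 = (0 1 7 10 12 5 15 3 6 11 17)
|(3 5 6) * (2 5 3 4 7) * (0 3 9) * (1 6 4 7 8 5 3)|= 21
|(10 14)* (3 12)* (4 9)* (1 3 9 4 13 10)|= |(1 3 12 9 13 10 14)|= 7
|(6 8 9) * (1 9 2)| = 5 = |(1 9 6 8 2)|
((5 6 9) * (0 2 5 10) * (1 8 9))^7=((0 2 5 6 1 8 9 10))^7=(0 10 9 8 1 6 5 2)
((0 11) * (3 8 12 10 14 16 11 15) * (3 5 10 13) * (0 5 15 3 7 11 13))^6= (0 8)(3 12)(5 11 7 13 16 14 10)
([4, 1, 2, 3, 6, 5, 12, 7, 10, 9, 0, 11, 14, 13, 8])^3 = [12, 1, 2, 3, 14, 5, 8, 7, 4, 9, 6, 11, 10, 13, 0]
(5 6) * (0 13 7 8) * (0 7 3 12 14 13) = (3 12 14 13)(5 6)(7 8) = [0, 1, 2, 12, 4, 6, 5, 8, 7, 9, 10, 11, 14, 3, 13]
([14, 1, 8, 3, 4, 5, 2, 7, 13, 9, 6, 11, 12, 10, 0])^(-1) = [14, 1, 6, 3, 4, 5, 10, 7, 2, 9, 13, 11, 12, 8, 0]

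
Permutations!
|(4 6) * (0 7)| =|(0 7)(4 6)| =2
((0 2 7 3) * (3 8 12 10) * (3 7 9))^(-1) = (0 3 9 2)(7 10 12 8)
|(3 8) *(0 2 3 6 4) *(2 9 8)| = 10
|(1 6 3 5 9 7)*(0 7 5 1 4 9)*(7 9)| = |(0 9 5)(1 6 3)(4 7)| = 6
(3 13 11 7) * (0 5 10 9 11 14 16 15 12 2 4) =[5, 1, 4, 13, 0, 10, 6, 3, 8, 11, 9, 7, 2, 14, 16, 12, 15] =(0 5 10 9 11 7 3 13 14 16 15 12 2 4)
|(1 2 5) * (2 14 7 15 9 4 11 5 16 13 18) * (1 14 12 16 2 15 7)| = 11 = |(1 12 16 13 18 15 9 4 11 5 14)|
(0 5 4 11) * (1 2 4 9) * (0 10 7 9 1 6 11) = [5, 2, 4, 3, 0, 1, 11, 9, 8, 6, 7, 10] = (0 5 1 2 4)(6 11 10 7 9)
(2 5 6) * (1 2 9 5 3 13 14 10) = (1 2 3 13 14 10)(5 6 9) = [0, 2, 3, 13, 4, 6, 9, 7, 8, 5, 1, 11, 12, 14, 10]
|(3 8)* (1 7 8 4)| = 5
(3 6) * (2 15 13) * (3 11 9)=(2 15 13)(3 6 11 9)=[0, 1, 15, 6, 4, 5, 11, 7, 8, 3, 10, 9, 12, 2, 14, 13]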